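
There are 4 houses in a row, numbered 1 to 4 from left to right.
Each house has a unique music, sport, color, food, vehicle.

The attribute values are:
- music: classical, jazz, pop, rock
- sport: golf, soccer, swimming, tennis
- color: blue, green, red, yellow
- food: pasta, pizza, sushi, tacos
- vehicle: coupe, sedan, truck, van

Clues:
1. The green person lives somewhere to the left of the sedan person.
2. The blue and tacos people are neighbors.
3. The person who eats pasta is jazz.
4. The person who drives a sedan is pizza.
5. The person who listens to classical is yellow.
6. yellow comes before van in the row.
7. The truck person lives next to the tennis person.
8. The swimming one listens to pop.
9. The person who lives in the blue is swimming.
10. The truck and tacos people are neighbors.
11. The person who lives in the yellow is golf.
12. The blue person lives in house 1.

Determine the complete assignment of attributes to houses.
Solution:

House | Music | Sport | Color | Food | Vehicle
----------------------------------------------
  1   | pop | swimming | blue | sushi | truck
  2   | rock | tennis | green | tacos | coupe
  3   | classical | golf | yellow | pizza | sedan
  4   | jazz | soccer | red | pasta | van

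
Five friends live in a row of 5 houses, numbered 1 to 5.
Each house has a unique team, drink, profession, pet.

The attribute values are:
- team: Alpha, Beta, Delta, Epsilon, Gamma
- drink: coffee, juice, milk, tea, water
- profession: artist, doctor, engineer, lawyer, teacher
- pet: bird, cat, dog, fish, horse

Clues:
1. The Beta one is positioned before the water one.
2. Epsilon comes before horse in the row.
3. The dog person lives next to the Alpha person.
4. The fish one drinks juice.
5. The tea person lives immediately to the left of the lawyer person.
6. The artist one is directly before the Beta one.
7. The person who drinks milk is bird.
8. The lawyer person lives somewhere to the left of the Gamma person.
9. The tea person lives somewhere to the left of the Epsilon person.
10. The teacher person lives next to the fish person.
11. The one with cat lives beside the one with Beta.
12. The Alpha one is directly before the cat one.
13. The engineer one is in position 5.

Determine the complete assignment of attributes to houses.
Solution:

House | Team | Drink | Profession | Pet
---------------------------------------
  1   | Delta | tea | teacher | dog
  2   | Alpha | juice | lawyer | fish
  3   | Epsilon | coffee | artist | cat
  4   | Beta | milk | doctor | bird
  5   | Gamma | water | engineer | horse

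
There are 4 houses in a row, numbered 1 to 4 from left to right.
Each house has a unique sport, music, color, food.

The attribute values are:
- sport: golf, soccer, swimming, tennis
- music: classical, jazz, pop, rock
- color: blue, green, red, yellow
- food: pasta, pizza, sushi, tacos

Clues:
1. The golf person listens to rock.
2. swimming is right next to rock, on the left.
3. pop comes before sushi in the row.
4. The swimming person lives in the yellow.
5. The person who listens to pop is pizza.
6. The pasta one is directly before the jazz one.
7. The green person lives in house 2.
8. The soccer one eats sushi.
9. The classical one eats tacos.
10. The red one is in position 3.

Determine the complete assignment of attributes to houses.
Solution:

House | Sport | Music | Color | Food
------------------------------------
  1   | swimming | pop | yellow | pizza
  2   | golf | rock | green | pasta
  3   | soccer | jazz | red | sushi
  4   | tennis | classical | blue | tacos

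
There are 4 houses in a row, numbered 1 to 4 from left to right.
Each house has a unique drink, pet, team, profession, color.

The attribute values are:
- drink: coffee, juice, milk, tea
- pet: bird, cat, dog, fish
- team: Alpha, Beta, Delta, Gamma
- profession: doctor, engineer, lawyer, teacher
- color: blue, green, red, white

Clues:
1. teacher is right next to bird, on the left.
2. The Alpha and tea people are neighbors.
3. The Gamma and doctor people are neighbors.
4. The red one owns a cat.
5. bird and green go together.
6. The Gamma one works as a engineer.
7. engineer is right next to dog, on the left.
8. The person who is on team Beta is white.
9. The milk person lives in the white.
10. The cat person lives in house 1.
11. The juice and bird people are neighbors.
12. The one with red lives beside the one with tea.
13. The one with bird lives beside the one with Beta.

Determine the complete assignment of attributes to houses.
Solution:

House | Drink | Pet | Team | Profession | Color
-----------------------------------------------
  1   | juice | cat | Alpha | teacher | red
  2   | tea | bird | Gamma | engineer | green
  3   | milk | dog | Beta | doctor | white
  4   | coffee | fish | Delta | lawyer | blue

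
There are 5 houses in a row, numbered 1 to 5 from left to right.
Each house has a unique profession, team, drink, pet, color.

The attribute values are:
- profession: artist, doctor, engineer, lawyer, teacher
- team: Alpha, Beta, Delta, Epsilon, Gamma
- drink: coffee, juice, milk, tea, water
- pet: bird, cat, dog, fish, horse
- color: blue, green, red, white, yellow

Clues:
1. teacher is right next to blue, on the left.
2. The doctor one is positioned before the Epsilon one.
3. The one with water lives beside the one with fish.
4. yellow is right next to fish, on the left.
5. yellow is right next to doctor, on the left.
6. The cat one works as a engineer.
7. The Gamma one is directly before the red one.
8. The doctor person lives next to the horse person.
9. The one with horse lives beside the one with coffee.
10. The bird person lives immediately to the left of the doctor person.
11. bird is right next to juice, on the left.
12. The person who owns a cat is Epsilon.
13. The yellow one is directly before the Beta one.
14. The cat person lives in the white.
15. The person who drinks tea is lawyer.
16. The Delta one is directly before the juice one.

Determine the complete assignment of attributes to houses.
Solution:

House | Profession | Team | Drink | Pet | Color
-----------------------------------------------
  1   | teacher | Delta | water | bird | yellow
  2   | doctor | Beta | juice | fish | blue
  3   | lawyer | Gamma | tea | horse | green
  4   | artist | Alpha | coffee | dog | red
  5   | engineer | Epsilon | milk | cat | white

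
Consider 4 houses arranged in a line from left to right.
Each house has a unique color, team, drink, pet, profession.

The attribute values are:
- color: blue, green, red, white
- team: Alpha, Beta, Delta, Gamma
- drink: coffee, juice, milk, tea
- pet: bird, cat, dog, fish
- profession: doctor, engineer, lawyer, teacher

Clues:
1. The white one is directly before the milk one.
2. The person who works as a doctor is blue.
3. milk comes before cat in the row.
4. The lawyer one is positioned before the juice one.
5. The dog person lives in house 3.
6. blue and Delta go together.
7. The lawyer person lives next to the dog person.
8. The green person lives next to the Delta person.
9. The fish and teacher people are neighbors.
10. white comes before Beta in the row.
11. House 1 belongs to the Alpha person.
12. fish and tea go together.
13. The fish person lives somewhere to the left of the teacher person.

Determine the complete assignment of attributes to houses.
Solution:

House | Color | Team | Drink | Pet | Profession
-----------------------------------------------
  1   | red | Alpha | coffee | bird | engineer
  2   | white | Gamma | tea | fish | lawyer
  3   | green | Beta | milk | dog | teacher
  4   | blue | Delta | juice | cat | doctor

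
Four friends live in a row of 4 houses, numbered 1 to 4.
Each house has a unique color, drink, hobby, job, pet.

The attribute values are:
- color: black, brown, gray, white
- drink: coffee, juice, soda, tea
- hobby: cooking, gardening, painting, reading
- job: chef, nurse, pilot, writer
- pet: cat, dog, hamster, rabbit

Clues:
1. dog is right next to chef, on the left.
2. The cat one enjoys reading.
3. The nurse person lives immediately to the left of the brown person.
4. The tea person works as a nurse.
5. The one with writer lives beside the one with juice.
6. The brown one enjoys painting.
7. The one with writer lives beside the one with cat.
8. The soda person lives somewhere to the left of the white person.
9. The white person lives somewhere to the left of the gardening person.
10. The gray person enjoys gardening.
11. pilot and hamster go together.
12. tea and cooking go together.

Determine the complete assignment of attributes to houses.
Solution:

House | Color | Drink | Hobby | Job | Pet
-----------------------------------------
  1   | black | tea | cooking | nurse | rabbit
  2   | brown | soda | painting | writer | dog
  3   | white | juice | reading | chef | cat
  4   | gray | coffee | gardening | pilot | hamster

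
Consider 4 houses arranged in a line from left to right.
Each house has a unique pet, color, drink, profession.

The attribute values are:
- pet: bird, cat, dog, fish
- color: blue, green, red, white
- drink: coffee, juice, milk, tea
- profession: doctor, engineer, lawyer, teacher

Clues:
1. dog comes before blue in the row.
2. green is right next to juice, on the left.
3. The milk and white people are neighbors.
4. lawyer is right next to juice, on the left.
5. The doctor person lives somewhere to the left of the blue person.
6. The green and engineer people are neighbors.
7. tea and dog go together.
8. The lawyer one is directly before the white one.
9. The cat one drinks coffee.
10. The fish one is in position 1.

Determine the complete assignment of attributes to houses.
Solution:

House | Pet | Color | Drink | Profession
----------------------------------------
  1   | fish | green | milk | lawyer
  2   | bird | white | juice | engineer
  3   | dog | red | tea | doctor
  4   | cat | blue | coffee | teacher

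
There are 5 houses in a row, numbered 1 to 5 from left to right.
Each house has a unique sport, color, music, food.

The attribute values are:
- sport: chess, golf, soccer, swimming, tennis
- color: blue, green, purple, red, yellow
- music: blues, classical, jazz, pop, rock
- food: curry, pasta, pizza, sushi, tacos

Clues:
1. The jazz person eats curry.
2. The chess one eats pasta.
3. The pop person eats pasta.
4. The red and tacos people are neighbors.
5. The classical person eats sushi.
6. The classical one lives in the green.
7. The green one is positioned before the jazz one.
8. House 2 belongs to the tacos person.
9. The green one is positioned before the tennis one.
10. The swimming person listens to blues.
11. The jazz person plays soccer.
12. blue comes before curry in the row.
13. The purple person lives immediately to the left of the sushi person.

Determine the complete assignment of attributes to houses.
Solution:

House | Sport | Color | Music | Food
------------------------------------
  1   | chess | red | pop | pasta
  2   | swimming | purple | blues | tacos
  3   | golf | green | classical | sushi
  4   | tennis | blue | rock | pizza
  5   | soccer | yellow | jazz | curry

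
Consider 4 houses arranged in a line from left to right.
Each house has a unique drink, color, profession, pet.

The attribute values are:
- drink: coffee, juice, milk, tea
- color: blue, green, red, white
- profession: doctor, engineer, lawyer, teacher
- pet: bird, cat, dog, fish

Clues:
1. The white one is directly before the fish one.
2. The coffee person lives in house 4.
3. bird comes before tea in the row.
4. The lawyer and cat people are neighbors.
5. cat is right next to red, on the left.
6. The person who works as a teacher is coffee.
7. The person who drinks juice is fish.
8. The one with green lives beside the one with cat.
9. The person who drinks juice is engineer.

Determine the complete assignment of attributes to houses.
Solution:

House | Drink | Color | Profession | Pet
----------------------------------------
  1   | milk | green | lawyer | bird
  2   | tea | white | doctor | cat
  3   | juice | red | engineer | fish
  4   | coffee | blue | teacher | dog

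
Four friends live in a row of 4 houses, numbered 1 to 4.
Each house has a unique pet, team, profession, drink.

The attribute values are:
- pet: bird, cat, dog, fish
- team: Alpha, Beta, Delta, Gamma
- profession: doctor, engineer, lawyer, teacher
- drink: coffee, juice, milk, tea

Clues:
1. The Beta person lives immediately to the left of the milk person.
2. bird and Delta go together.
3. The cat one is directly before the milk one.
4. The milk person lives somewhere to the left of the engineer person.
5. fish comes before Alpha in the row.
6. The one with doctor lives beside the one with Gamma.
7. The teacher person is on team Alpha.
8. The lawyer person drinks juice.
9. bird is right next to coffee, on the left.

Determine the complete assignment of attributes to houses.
Solution:

House | Pet | Team | Profession | Drink
---------------------------------------
  1   | cat | Beta | lawyer | juice
  2   | bird | Delta | doctor | milk
  3   | fish | Gamma | engineer | coffee
  4   | dog | Alpha | teacher | tea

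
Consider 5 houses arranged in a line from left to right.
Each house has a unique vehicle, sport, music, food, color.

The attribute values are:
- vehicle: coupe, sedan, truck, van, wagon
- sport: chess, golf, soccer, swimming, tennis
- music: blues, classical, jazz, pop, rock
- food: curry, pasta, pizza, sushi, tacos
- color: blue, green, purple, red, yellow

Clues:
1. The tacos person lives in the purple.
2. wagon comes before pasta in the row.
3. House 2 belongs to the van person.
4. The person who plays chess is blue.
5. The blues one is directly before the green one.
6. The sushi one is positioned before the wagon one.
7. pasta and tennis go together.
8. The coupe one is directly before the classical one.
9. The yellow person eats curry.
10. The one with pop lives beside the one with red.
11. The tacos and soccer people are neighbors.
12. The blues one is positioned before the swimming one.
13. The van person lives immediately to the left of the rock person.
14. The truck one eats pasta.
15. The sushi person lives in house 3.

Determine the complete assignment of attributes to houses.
Solution:

House | Vehicle | Sport | Music | Food | Color
----------------------------------------------
  1   | coupe | golf | blues | tacos | purple
  2   | van | soccer | classical | pizza | green
  3   | sedan | chess | rock | sushi | blue
  4   | wagon | swimming | pop | curry | yellow
  5   | truck | tennis | jazz | pasta | red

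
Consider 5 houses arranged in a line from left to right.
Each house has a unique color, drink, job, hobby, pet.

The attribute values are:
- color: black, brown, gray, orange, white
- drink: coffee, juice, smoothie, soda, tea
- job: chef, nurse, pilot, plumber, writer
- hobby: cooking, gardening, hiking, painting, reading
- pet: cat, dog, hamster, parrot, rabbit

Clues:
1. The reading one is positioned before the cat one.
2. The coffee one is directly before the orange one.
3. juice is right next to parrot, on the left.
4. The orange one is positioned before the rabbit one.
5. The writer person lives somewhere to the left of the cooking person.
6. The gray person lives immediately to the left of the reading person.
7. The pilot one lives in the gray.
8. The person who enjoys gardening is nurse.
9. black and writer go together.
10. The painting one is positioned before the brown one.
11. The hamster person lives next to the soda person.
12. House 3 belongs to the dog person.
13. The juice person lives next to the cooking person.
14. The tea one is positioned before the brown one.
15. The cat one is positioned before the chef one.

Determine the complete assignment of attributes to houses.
Solution:

House | Color | Drink | Job | Hobby | Pet
-----------------------------------------
  1   | black | juice | writer | painting | hamster
  2   | gray | soda | pilot | cooking | parrot
  3   | white | coffee | plumber | reading | dog
  4   | orange | tea | nurse | gardening | cat
  5   | brown | smoothie | chef | hiking | rabbit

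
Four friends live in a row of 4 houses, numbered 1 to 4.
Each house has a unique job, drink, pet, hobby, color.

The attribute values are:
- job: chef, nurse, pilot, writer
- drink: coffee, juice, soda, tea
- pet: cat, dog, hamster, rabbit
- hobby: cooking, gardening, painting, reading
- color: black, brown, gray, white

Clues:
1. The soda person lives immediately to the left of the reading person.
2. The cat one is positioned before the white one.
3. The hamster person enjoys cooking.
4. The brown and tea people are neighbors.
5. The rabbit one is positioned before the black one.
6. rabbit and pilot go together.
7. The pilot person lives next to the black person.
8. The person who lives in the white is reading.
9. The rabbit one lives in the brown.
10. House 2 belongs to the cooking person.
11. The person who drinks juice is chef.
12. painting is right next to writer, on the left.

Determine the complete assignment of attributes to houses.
Solution:

House | Job | Drink | Pet | Hobby | Color
-----------------------------------------
  1   | pilot | coffee | rabbit | painting | brown
  2   | writer | tea | hamster | cooking | black
  3   | nurse | soda | cat | gardening | gray
  4   | chef | juice | dog | reading | white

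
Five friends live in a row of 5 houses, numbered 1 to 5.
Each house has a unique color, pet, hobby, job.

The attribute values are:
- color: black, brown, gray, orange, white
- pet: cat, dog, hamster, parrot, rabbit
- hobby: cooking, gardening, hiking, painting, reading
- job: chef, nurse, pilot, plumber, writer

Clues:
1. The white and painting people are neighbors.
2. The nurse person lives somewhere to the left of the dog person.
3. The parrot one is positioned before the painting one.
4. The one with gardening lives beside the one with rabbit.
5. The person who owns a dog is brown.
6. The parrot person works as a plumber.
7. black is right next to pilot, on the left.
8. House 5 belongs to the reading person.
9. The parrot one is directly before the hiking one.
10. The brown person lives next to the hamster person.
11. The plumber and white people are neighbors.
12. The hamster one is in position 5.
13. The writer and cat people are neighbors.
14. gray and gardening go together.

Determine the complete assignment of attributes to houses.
Solution:

House | Color | Pet | Hobby | Job
---------------------------------
  1   | gray | parrot | gardening | plumber
  2   | white | rabbit | hiking | writer
  3   | black | cat | painting | nurse
  4   | brown | dog | cooking | pilot
  5   | orange | hamster | reading | chef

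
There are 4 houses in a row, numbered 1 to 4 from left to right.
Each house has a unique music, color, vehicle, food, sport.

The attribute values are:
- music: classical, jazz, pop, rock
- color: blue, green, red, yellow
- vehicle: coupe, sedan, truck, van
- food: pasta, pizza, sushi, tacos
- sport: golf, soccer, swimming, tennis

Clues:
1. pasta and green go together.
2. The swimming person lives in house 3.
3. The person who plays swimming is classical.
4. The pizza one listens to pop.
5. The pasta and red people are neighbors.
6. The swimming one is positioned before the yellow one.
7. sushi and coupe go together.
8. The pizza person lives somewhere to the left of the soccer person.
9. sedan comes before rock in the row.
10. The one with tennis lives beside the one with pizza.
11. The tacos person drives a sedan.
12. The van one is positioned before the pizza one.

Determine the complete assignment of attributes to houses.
Solution:

House | Music | Color | Vehicle | Food | Sport
----------------------------------------------
  1   | jazz | green | van | pasta | tennis
  2   | pop | red | truck | pizza | golf
  3   | classical | blue | sedan | tacos | swimming
  4   | rock | yellow | coupe | sushi | soccer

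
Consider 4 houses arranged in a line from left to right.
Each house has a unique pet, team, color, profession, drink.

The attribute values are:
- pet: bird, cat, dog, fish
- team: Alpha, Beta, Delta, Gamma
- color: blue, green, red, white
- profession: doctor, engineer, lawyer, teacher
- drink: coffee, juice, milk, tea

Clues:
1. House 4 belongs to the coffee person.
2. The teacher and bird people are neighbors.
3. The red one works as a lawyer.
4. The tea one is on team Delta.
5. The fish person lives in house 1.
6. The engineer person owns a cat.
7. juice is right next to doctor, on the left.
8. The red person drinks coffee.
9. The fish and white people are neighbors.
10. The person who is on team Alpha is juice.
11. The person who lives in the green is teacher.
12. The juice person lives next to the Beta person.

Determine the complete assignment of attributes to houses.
Solution:

House | Pet | Team | Color | Profession | Drink
-----------------------------------------------
  1   | fish | Alpha | green | teacher | juice
  2   | bird | Beta | white | doctor | milk
  3   | cat | Delta | blue | engineer | tea
  4   | dog | Gamma | red | lawyer | coffee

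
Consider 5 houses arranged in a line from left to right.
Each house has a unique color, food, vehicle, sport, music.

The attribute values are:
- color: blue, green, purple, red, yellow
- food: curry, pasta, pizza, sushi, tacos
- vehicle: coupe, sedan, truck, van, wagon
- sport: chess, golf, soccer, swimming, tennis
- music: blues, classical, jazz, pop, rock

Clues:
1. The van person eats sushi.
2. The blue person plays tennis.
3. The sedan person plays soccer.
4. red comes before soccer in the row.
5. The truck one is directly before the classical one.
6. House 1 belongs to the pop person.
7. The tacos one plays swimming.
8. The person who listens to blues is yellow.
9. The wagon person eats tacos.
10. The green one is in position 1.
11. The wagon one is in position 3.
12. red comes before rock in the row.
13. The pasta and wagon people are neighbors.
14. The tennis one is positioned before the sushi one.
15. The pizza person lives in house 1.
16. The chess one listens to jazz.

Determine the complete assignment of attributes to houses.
Solution:

House | Color | Food | Vehicle | Sport | Music
----------------------------------------------
  1   | green | pizza | truck | golf | pop
  2   | blue | pasta | coupe | tennis | classical
  3   | yellow | tacos | wagon | swimming | blues
  4   | red | sushi | van | chess | jazz
  5   | purple | curry | sedan | soccer | rock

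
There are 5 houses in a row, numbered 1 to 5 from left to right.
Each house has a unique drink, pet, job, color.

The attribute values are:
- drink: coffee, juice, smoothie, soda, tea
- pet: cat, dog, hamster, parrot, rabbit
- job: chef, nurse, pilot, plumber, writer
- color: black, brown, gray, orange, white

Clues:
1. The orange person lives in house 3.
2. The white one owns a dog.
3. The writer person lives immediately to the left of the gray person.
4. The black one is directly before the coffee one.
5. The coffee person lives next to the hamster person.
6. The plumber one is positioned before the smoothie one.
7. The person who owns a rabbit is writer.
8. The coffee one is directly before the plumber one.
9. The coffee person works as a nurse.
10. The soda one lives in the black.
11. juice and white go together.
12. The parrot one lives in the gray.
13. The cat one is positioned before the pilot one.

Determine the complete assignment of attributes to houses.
Solution:

House | Drink | Pet | Job | Color
---------------------------------
  1   | soda | rabbit | writer | black
  2   | coffee | parrot | nurse | gray
  3   | tea | hamster | plumber | orange
  4   | smoothie | cat | chef | brown
  5   | juice | dog | pilot | white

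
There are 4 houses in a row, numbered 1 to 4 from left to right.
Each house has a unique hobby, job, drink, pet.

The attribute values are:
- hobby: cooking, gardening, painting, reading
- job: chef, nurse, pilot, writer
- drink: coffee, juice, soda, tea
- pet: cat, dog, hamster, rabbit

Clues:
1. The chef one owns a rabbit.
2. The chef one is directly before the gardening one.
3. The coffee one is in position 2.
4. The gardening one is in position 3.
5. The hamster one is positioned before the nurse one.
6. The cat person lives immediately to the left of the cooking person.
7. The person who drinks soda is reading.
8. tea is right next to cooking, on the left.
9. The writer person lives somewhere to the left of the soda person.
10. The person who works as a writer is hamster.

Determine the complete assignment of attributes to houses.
Solution:

House | Hobby | Job | Drink | Pet
---------------------------------
  1   | painting | pilot | tea | cat
  2   | cooking | chef | coffee | rabbit
  3   | gardening | writer | juice | hamster
  4   | reading | nurse | soda | dog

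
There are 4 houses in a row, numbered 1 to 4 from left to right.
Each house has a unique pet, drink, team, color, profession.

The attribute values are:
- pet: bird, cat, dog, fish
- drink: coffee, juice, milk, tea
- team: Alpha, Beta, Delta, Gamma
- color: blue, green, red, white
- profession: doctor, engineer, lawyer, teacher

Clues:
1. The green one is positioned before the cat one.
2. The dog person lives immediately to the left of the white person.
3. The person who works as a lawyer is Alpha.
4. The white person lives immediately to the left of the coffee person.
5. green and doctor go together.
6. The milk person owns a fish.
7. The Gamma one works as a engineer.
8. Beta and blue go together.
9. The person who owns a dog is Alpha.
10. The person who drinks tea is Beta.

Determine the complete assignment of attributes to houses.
Solution:

House | Pet | Drink | Team | Color | Profession
-----------------------------------------------
  1   | dog | juice | Alpha | red | lawyer
  2   | fish | milk | Gamma | white | engineer
  3   | bird | coffee | Delta | green | doctor
  4   | cat | tea | Beta | blue | teacher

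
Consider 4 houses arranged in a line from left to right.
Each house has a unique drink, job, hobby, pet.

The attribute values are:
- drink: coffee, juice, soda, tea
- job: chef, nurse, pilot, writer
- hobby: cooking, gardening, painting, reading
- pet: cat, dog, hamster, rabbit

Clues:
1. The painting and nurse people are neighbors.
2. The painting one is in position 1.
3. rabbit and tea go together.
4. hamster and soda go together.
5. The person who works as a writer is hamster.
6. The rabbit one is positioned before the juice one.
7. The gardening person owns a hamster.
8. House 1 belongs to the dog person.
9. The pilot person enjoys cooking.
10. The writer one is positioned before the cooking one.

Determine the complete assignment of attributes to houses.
Solution:

House | Drink | Job | Hobby | Pet
---------------------------------
  1   | coffee | chef | painting | dog
  2   | tea | nurse | reading | rabbit
  3   | soda | writer | gardening | hamster
  4   | juice | pilot | cooking | cat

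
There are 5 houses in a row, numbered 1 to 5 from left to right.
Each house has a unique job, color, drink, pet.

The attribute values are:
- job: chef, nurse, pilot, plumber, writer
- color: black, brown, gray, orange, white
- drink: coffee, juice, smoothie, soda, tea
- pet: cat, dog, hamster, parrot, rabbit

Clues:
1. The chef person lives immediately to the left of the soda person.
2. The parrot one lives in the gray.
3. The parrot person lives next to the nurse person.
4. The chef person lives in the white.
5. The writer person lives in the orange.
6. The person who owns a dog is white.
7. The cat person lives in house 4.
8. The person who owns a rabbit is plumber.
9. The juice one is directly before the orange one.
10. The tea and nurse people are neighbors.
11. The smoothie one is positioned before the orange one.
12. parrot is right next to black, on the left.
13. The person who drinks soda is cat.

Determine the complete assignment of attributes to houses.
Solution:

House | Job | Color | Drink | Pet
---------------------------------
  1   | pilot | gray | tea | parrot
  2   | nurse | black | smoothie | hamster
  3   | chef | white | juice | dog
  4   | writer | orange | soda | cat
  5   | plumber | brown | coffee | rabbit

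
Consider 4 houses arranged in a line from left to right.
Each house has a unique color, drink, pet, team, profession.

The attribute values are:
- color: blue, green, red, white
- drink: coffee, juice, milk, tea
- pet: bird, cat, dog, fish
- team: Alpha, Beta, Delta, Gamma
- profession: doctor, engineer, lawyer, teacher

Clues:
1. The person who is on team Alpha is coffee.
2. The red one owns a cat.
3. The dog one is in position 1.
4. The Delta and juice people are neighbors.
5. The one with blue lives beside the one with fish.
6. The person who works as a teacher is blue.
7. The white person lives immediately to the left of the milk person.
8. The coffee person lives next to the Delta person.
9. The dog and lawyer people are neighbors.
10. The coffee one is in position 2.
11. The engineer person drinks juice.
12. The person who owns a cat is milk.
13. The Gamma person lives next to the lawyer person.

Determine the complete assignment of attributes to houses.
Solution:

House | Color | Drink | Pet | Team | Profession
-----------------------------------------------
  1   | blue | tea | dog | Gamma | teacher
  2   | white | coffee | fish | Alpha | lawyer
  3   | red | milk | cat | Delta | doctor
  4   | green | juice | bird | Beta | engineer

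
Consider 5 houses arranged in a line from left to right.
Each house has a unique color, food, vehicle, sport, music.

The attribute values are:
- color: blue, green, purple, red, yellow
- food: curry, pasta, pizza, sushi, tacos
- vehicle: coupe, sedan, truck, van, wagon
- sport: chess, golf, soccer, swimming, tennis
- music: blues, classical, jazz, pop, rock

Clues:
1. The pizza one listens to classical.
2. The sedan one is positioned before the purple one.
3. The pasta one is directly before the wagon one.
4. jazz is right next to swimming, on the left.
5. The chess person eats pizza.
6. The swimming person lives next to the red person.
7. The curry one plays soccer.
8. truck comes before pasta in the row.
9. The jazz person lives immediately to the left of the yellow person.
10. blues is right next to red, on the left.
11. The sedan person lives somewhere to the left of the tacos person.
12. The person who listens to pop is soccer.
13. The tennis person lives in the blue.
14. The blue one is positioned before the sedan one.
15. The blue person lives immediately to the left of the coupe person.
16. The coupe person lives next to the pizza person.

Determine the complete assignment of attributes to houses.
Solution:

House | Color | Food | Vehicle | Sport | Music
----------------------------------------------
  1   | blue | sushi | truck | tennis | jazz
  2   | yellow | pasta | coupe | swimming | blues
  3   | red | pizza | wagon | chess | classical
  4   | green | curry | sedan | soccer | pop
  5   | purple | tacos | van | golf | rock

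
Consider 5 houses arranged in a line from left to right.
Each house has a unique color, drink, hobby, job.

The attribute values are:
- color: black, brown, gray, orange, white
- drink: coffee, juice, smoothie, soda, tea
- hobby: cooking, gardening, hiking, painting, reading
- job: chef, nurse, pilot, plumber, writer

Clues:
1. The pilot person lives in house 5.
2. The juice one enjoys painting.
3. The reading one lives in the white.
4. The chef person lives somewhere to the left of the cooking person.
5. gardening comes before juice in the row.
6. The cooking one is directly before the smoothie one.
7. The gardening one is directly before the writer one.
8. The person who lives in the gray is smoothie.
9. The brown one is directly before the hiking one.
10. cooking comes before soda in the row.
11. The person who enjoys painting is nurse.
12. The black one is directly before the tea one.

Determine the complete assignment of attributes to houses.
Solution:

House | Color | Drink | Hobby | Job
-----------------------------------
  1   | black | coffee | gardening | chef
  2   | brown | tea | cooking | writer
  3   | gray | smoothie | hiking | plumber
  4   | orange | juice | painting | nurse
  5   | white | soda | reading | pilot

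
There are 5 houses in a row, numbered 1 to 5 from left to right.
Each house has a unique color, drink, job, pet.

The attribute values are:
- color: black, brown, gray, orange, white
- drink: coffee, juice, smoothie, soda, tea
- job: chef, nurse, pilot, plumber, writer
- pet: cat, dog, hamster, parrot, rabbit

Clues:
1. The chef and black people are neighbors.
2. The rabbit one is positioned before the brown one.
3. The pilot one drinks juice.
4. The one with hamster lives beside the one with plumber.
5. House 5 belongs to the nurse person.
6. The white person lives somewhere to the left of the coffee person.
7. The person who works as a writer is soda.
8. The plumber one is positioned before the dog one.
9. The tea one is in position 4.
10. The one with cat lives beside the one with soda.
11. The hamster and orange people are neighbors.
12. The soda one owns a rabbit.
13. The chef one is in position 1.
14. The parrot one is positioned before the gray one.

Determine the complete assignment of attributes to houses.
Solution:

House | Color | Drink | Job | Pet
---------------------------------
  1   | white | smoothie | chef | cat
  2   | black | soda | writer | rabbit
  3   | brown | juice | pilot | hamster
  4   | orange | tea | plumber | parrot
  5   | gray | coffee | nurse | dog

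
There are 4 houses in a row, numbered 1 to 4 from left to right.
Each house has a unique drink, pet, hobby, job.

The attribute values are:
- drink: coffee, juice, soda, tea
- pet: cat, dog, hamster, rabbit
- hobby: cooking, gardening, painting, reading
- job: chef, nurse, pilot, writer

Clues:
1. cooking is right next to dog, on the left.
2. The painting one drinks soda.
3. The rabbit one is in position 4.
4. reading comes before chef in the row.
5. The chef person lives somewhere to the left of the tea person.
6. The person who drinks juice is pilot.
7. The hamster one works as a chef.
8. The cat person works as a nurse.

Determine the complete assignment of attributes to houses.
Solution:

House | Drink | Pet | Hobby | Job
---------------------------------
  1   | coffee | cat | cooking | nurse
  2   | juice | dog | reading | pilot
  3   | soda | hamster | painting | chef
  4   | tea | rabbit | gardening | writer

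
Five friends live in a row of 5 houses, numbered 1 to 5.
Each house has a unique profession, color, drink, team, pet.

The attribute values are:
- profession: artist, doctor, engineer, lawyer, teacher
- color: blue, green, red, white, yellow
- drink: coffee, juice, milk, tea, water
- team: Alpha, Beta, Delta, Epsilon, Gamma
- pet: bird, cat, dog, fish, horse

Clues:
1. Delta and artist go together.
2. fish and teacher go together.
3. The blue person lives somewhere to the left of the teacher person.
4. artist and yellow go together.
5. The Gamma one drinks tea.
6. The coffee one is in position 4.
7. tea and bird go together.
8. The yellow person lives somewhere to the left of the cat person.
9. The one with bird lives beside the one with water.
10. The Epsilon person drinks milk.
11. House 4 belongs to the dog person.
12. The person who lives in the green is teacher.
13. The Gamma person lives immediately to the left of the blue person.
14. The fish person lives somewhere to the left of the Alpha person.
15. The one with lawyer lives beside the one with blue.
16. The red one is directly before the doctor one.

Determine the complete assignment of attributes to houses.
Solution:

House | Profession | Color | Drink | Team | Pet
-----------------------------------------------
  1   | lawyer | red | tea | Gamma | bird
  2   | doctor | blue | water | Beta | horse
  3   | teacher | green | milk | Epsilon | fish
  4   | artist | yellow | coffee | Delta | dog
  5   | engineer | white | juice | Alpha | cat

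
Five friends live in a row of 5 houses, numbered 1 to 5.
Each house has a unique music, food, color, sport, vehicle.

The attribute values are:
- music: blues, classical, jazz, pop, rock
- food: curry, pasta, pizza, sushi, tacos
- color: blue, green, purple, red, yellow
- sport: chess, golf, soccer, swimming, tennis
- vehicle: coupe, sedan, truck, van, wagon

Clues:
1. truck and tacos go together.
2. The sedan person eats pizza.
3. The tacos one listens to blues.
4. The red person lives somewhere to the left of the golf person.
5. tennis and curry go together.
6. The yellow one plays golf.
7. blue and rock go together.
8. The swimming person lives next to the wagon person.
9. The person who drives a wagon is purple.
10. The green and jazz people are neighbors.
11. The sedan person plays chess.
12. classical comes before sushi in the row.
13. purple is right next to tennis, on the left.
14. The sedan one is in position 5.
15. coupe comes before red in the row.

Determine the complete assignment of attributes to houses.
Solution:

House | Music | Food | Color | Sport | Vehicle
----------------------------------------------
  1   | classical | pasta | green | swimming | coupe
  2   | jazz | sushi | purple | soccer | wagon
  3   | pop | curry | red | tennis | van
  4   | blues | tacos | yellow | golf | truck
  5   | rock | pizza | blue | chess | sedan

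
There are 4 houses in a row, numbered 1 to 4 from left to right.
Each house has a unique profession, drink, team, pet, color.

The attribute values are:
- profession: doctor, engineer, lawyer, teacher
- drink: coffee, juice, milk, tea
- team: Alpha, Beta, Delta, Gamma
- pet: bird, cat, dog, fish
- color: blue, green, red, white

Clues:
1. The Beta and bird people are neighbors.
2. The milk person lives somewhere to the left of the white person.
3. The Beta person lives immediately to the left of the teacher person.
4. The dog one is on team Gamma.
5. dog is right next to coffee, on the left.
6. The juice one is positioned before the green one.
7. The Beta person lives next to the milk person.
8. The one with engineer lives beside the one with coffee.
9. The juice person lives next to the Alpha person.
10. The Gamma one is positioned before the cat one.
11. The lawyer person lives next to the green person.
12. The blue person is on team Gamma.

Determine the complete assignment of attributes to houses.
Solution:

House | Profession | Drink | Team | Pet | Color
-----------------------------------------------
  1   | lawyer | juice | Beta | fish | red
  2   | teacher | milk | Alpha | bird | green
  3   | engineer | tea | Gamma | dog | blue
  4   | doctor | coffee | Delta | cat | white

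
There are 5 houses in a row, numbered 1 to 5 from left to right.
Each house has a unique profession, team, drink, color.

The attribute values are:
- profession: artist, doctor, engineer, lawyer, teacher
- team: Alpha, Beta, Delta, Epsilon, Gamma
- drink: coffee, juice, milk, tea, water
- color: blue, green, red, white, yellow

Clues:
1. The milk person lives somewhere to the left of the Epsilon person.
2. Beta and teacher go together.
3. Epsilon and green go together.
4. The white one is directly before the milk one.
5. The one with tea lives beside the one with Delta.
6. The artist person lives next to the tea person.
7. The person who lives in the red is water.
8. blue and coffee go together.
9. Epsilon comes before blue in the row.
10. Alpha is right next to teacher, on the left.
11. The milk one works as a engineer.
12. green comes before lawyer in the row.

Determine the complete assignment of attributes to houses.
Solution:

House | Profession | Team | Drink | Color
-----------------------------------------
  1   | artist | Alpha | water | red
  2   | teacher | Beta | tea | white
  3   | engineer | Delta | milk | yellow
  4   | doctor | Epsilon | juice | green
  5   | lawyer | Gamma | coffee | blue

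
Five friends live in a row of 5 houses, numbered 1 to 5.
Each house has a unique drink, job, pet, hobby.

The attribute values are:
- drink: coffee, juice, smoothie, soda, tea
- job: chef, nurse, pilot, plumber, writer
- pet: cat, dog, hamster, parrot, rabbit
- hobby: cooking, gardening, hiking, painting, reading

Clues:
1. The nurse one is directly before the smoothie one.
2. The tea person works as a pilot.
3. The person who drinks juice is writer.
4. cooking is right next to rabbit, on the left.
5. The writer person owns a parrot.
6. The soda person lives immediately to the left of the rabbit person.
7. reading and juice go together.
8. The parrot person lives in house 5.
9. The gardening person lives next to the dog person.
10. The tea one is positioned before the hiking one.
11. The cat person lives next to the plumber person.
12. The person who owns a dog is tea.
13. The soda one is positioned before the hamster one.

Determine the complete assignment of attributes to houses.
Solution:

House | Drink | Job | Pet | Hobby
---------------------------------
  1   | soda | nurse | cat | cooking
  2   | smoothie | plumber | rabbit | gardening
  3   | tea | pilot | dog | painting
  4   | coffee | chef | hamster | hiking
  5   | juice | writer | parrot | reading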